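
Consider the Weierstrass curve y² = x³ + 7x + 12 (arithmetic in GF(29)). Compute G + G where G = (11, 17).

(2, 11)

tangent at (11, 17): λ = (3·11² + 7)/(2·17) ≡ 22/5. 5⁻¹ ≡ 6 (mod 29) since 5·6 = 30 ≡ 1, so λ ≡ 22·6 ≡ 16.
  x = λ² - 11 - 11 = 256 - 22 ≡ 2; y = λ·(11 - 2) - 17 ≡ 11. → (2, 11)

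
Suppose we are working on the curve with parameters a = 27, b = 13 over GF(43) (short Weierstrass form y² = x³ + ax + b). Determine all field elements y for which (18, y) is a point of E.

15, 28

x³ + 27x + 13 = 6331 ≡ 10 (mod 43).
Square roots of 10 mod 43: 15 and 28 (since 15² = 225 ≡ 10).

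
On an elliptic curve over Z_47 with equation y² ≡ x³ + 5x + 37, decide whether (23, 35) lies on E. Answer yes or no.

no

y² = 35² ≡ 3; x³ + 5x + 37 = 12319 ≡ 5 (mod 47). 3 ≠ 5.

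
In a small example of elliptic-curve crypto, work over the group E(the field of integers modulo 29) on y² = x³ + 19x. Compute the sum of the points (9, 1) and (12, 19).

(9, 1) + (12, 19). λ = (19 - 1)/(12 - 9) ≡ 18/3 mod 29. 3⁻¹ ≡ 10 (mod 29), so λ ≡ 6.
  x = λ² - 9 - 12 = 36 - 21 ≡ 15; y = λ·(9 - 15) - 1 ≡ 21. → (15, 21)

(15, 21)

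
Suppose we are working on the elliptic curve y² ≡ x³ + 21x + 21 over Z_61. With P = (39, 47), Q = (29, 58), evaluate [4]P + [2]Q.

First 4P:
Double-and-add on 4 = (100)₂. Start with P = (39, 47) for the leading 1-bit.
double: tangent at (39, 47): λ = (3·39² + 21)/(2·47) ≡ 9/33. 33⁻¹ ≡ 37 (mod 61), so λ ≡ 9·37 ≡ 28.
  x = λ² - 39 - 39 = 784 - 78 ≡ 35; y = λ·(39 - 35) - 47 ≡ 4. → (35, 4)
double: tangent at (35, 4): λ = (3·35² + 21)/(2·4) ≡ 36/8. 8⁻¹ ≡ 23 (mod 61) since 8·23 = 184 ≡ 1, so λ ≡ 36·23 ≡ 35.
  x = λ² - 35 - 35 = 1225 - 70 ≡ 57; y = λ·(35 - 57) - 4 ≡ 19. → (57, 19)
4P = (57, 19).
Next 2Q:
Repeated addition: build up to 2Q.
2Q: tangent at (29, 58): λ = (3·29² + 21)/(2·58) ≡ 43/55. 55⁻¹ ≡ 10 (mod 61), so λ ≡ 43·10 ≡ 3.
  x = λ² - 29 - 29 = 9 - 58 ≡ 12; y = λ·(29 - 12) - 58 ≡ 54. → (12, 54)
2Q = (12, 54).
Finally 4P + 2Q:
(57, 19) + (12, 54). λ = (54 - 19)/(12 - 57) ≡ 35/16 mod 61. 16⁻¹ ≡ 42 (mod 61), so λ ≡ 6.
  x = λ² - 57 - 12 = 36 - 69 ≡ 28; y = λ·(57 - 28) - 19 ≡ 33. → (28, 33)

(28, 33)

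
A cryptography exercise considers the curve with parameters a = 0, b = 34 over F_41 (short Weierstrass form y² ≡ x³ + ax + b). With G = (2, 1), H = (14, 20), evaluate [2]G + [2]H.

First 2G:
Repeated addition: build up to 2G.
2G: tangent at (2, 1): λ = (3·2² + 0)/(2·1) ≡ 12/2. 2⁻¹ ≡ 21 (mod 41), so λ ≡ 12·21 ≡ 6.
  x = λ² - 2 - 2 = 36 - 4 ≡ 32; y = λ·(2 - 32) - 1 ≡ 24. → (32, 24)
2G = (32, 24).
Next 2H:
Repeated addition: build up to 2H.
2H: tangent at (14, 20): λ = (3·14² + 0)/(2·20) ≡ 14/40. 40⁻¹ ≡ 40 (mod 41), so λ ≡ 14·40 ≡ 27.
  x = λ² - 14 - 14 = 729 - 28 ≡ 4; y = λ·(14 - 4) - 20 ≡ 4. → (4, 4)
2H = (4, 4).
Finally 2G + 2H:
(32, 24) + (4, 4). λ = (4 - 24)/(4 - 32) ≡ 21/13 mod 41. 13⁻¹ ≡ 19 (mod 41), so λ ≡ 30.
  x = λ² - 32 - 4 = 900 - 36 ≡ 3; y = λ·(32 - 3) - 24 ≡ 26. → (3, 26)

(3, 26)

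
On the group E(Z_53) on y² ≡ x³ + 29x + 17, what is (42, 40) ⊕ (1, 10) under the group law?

(3, 48)

(42, 40) + (1, 10). λ = (10 - 40)/(1 - 42) ≡ 23/12 mod 53. 12⁻¹ ≡ 31 (mod 53) since 12·31 = 372 ≡ 1, so λ ≡ 24.
  x = λ² - 42 - 1 = 576 - 43 ≡ 3; y = λ·(42 - 3) - 40 ≡ 48. → (3, 48)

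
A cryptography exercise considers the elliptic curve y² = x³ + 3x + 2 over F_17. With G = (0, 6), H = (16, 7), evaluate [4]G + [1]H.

First 4G:
Double-and-add on 4 = (100)₂. Start with G = (0, 6) for the leading 1-bit.
double: tangent at (0, 6): λ = (3·0² + 3)/(2·6) ≡ 3/12. 12⁻¹ ≡ 10 (mod 17) since 12·10 = 120 ≡ 1, so λ ≡ 3·10 ≡ 13.
  x = λ² - 0 - 0 = 169 - 0 ≡ 16; y = λ·(0 - 16) - 6 ≡ 7. → (16, 7)
double: tangent at (16, 7): λ = (3·16² + 3)/(2·7) ≡ 6/14. 14⁻¹ ≡ 11 (mod 17) since 14·11 = 154 ≡ 1, so λ ≡ 6·11 ≡ 15.
  x = λ² - 16 - 16 = 225 - 32 ≡ 6; y = λ·(16 - 6) - 7 ≡ 7. → (6, 7)
4G = (6, 7).
Finally 4G + H:
(6, 7) + (16, 7). λ = (7 - 7)/(16 - 6) ≡ 0/10 mod 17. 10⁻¹ ≡ 12 (mod 17), so λ ≡ 0.
  x = λ² - 6 - 16 = 0 - 22 ≡ 12; y = λ·(6 - 12) - 7 ≡ 10. → (12, 10)

(12, 10)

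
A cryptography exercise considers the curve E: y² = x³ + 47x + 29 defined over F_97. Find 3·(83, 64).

Write Q = (83, 64).
Repeated addition: build up to 3Q.
2Q: tangent at (83, 64): λ = (3·83² + 47)/(2·64) ≡ 53/31. 31⁻¹ ≡ 72 (mod 97), so λ ≡ 53·72 ≡ 33.
  x = λ² - 83 - 83 = 1089 - 166 ≡ 50; y = λ·(83 - 50) - 64 ≡ 55. → (50, 55)
3Q: (50, 55) + (83, 64). λ = (64 - 55)/(83 - 50) ≡ 9/33 mod 97. 33⁻¹ ≡ 50 (mod 97), so λ ≡ 62.
  x = λ² - 50 - 83 = 3844 - 133 ≡ 25; y = λ·(50 - 25) - 55 ≡ 40. → (25, 40)

(25, 40)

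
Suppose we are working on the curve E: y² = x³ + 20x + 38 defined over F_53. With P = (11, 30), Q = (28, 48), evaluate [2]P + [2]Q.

First 2P:
Repeated addition: build up to 2P.
2P: tangent at (11, 30): λ = (3·11² + 20)/(2·30) ≡ 12/7. 7⁻¹ ≡ 38 (mod 53), so λ ≡ 12·38 ≡ 32.
  x = λ² - 11 - 11 = 1024 - 22 ≡ 48; y = λ·(11 - 48) - 30 ≡ 5. → (48, 5)
2P = (48, 5).
Next 2Q:
Repeated addition: build up to 2Q.
2Q: tangent at (28, 48): λ = (3·28² + 20)/(2·48) ≡ 40/43. 43⁻¹ ≡ 37 (mod 53), so λ ≡ 40·37 ≡ 49.
  x = λ² - 28 - 28 = 2401 - 56 ≡ 13; y = λ·(28 - 13) - 48 ≡ 51. → (13, 51)
2Q = (13, 51).
Finally 2P + 2Q:
(48, 5) + (13, 51). λ = (51 - 5)/(13 - 48) ≡ 46/18 mod 53. 18⁻¹ ≡ 3 (mod 53), so λ ≡ 32.
  x = λ² - 48 - 13 = 1024 - 61 ≡ 9; y = λ·(48 - 9) - 5 ≡ 24. → (9, 24)

(9, 24)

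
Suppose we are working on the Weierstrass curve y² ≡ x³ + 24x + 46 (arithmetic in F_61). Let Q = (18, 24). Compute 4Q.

(15, 11)

Repeated addition: build up to 4Q.
2Q: tangent at (18, 24): λ = (3·18² + 24)/(2·24) ≡ 20/48. 48⁻¹ ≡ 14 (mod 61) since 48·14 = 672 ≡ 1, so λ ≡ 20·14 ≡ 36.
  x = λ² - 18 - 18 = 1296 - 36 ≡ 40; y = λ·(18 - 40) - 24 ≡ 38. → (40, 38)
3Q: (40, 38) + (18, 24). λ = (24 - 38)/(18 - 40) ≡ 47/39 mod 61. 39⁻¹ ≡ 36 (mod 61) since 39·36 = 1404 ≡ 1, so λ ≡ 45.
  x = λ² - 40 - 18 = 2025 - 58 ≡ 15; y = λ·(40 - 15) - 38 ≡ 50. → (15, 50)
4Q: (15, 50) + (18, 24). λ = (24 - 50)/(18 - 15) ≡ 35/3 mod 61. 3⁻¹ ≡ 41 (mod 61) since 3·41 = 123 ≡ 1, so λ ≡ 32.
  x = λ² - 15 - 18 = 1024 - 33 ≡ 15; y = λ·(15 - 15) - 50 ≡ 11. → (15, 11)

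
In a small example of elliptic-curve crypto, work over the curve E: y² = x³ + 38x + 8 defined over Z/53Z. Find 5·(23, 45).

Write P = (23, 45).
Double-and-add on 5 = (101)₂. Start with P = (23, 45) for the leading 1-bit.
double: tangent at (23, 45): λ = (3·23² + 38)/(2·45) ≡ 35/37. 37⁻¹ ≡ 43 (mod 53) since 37·43 = 1591 ≡ 1, so λ ≡ 35·43 ≡ 21.
  x = λ² - 23 - 23 = 441 - 46 ≡ 24; y = λ·(23 - 24) - 45 ≡ 40. → (24, 40)
double: tangent at (24, 40): λ = (3·24² + 38)/(2·40) ≡ 17/27. 27⁻¹ ≡ 2 (mod 53), so λ ≡ 17·2 ≡ 34.
  x = λ² - 24 - 24 = 1156 - 48 ≡ 48; y = λ·(24 - 48) - 40 ≡ 45. → (48, 45)
add P: (48, 45) + (23, 45). λ = (45 - 45)/(23 - 48) ≡ 0/28 mod 53. 28⁻¹ ≡ 36 (mod 53), so λ ≡ 0.
  x = λ² - 48 - 23 = 0 - 71 ≡ 35; y = λ·(48 - 35) - 45 ≡ 8. → (35, 8)

(35, 8)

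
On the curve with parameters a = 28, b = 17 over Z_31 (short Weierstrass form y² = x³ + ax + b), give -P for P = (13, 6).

(13, 25)

-(13, 6) = (13, -6 mod 31) = (13, 25).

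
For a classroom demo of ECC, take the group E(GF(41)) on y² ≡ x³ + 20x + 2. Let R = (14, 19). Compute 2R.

(23, 1)

tangent at (14, 19): λ = (3·14² + 20)/(2·19) ≡ 34/38. 38⁻¹ ≡ 27 (mod 41) since 38·27 = 1026 ≡ 1, so λ ≡ 34·27 ≡ 16.
  x = λ² - 14 - 14 = 256 - 28 ≡ 23; y = λ·(14 - 23) - 19 ≡ 1. → (23, 1)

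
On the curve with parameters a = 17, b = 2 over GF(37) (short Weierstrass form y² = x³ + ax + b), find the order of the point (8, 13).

10

2P: tangent at (8, 13): λ = (3·8² + 17)/(2·13) ≡ 24/26. 26⁻¹ ≡ 10 (mod 37) since 26·10 = 260 ≡ 1, so λ ≡ 24·10 ≡ 18.
  x = λ² - 8 - 8 = 324 - 16 ≡ 12; y = λ·(8 - 12) - 13 ≡ 26. → (12, 26)
3P: (12, 26) + (8, 13). λ = (13 - 26)/(8 - 12) ≡ 24/33 mod 37. 33⁻¹ ≡ 9 (mod 37), so λ ≡ 31.
  x = λ² - 12 - 8 = 961 - 20 ≡ 16; y = λ·(12 - 16) - 26 ≡ 35. → (16, 35)
4P: (16, 35) + (8, 13). λ = (13 - 35)/(8 - 16) ≡ 15/29 mod 37. 29⁻¹ ≡ 23 (mod 37), so λ ≡ 12.
  x = λ² - 16 - 8 = 144 - 24 ≡ 9; y = λ·(16 - 9) - 35 ≡ 12. → (9, 12)
5P: (9, 12) + (8, 13). λ = (13 - 12)/(8 - 9) ≡ 1/36 mod 37. 36⁻¹ ≡ 36 (mod 37) since 36·36 = 1296 ≡ 1, so λ ≡ 36.
  x = λ² - 9 - 8 = 1296 - 17 ≡ 21; y = λ·(9 - 21) - 12 ≡ 0. → (21, 0)
6P: (21, 0) + (8, 13). λ = (13 - 0)/(8 - 21) ≡ 13/24 mod 37. 24⁻¹ ≡ 17 (mod 37), so λ ≡ 36.
  x = λ² - 21 - 8 = 1296 - 29 ≡ 9; y = λ·(21 - 9) - 0 ≡ 25. → (9, 25)
7P: (9, 25) + (8, 13). λ = (13 - 25)/(8 - 9) ≡ 25/36 mod 37. 36⁻¹ ≡ 36 (mod 37) since 36·36 = 1296 ≡ 1, so λ ≡ 12.
  x = λ² - 9 - 8 = 144 - 17 ≡ 16; y = λ·(9 - 16) - 25 ≡ 2. → (16, 2)
8P: (16, 2) + (8, 13). λ = (13 - 2)/(8 - 16) ≡ 11/29 mod 37. 29⁻¹ ≡ 23 (mod 37), so λ ≡ 31.
  x = λ² - 16 - 8 = 961 - 24 ≡ 12; y = λ·(16 - 12) - 2 ≡ 11. → (12, 11)
9P: (12, 11) + (8, 13). λ = (13 - 11)/(8 - 12) ≡ 2/33 mod 37. 33⁻¹ ≡ 9 (mod 37), so λ ≡ 18.
  x = λ² - 12 - 8 = 324 - 20 ≡ 8; y = λ·(12 - 8) - 11 ≡ 24. → (8, 24)
10P: (8, 24) + (8, 13): same x and y₁ ≡ -y₂, so the sum is O.
10P = O, so the order is 10.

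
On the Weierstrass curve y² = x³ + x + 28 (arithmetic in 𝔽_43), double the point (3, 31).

(30, 22)

tangent at (3, 31): λ = (3·3² + 1)/(2·31) ≡ 28/19. 19⁻¹ ≡ 34 (mod 43), so λ ≡ 28·34 ≡ 6.
  x = λ² - 3 - 3 = 36 - 6 ≡ 30; y = λ·(3 - 30) - 31 ≡ 22. → (30, 22)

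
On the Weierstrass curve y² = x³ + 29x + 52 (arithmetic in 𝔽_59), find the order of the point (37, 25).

8

2P: tangent at (37, 25): λ = (3·37² + 29)/(2·25) ≡ 6/50. 50⁻¹ ≡ 13 (mod 59), so λ ≡ 6·13 ≡ 19.
  x = λ² - 37 - 37 = 361 - 74 ≡ 51; y = λ·(37 - 51) - 25 ≡ 4. → (51, 4)
3P: (51, 4) + (37, 25). λ = (25 - 4)/(37 - 51) ≡ 21/45 mod 59. 45⁻¹ ≡ 21 (mod 59), so λ ≡ 28.
  x = λ² - 51 - 37 = 784 - 88 ≡ 47; y = λ·(51 - 47) - 4 ≡ 49. → (47, 49)
4P: (47, 49) + (37, 25). λ = (25 - 49)/(37 - 47) ≡ 35/49 mod 59. 49⁻¹ ≡ 53 (mod 59) since 49·53 = 2597 ≡ 1, so λ ≡ 26.
  x = λ² - 47 - 37 = 676 - 84 ≡ 2; y = λ·(47 - 2) - 49 ≡ 0. → (2, 0)
5P: (2, 0) + (37, 25). λ = (25 - 0)/(37 - 2) ≡ 25/35 mod 59. 35⁻¹ ≡ 27 (mod 59), so λ ≡ 26.
  x = λ² - 2 - 37 = 676 - 39 ≡ 47; y = λ·(2 - 47) - 0 ≡ 10. → (47, 10)
6P: (47, 10) + (37, 25). λ = (25 - 10)/(37 - 47) ≡ 15/49 mod 59. 49⁻¹ ≡ 53 (mod 59), so λ ≡ 28.
  x = λ² - 47 - 37 = 784 - 84 ≡ 51; y = λ·(47 - 51) - 10 ≡ 55. → (51, 55)
7P: (51, 55) + (37, 25). λ = (25 - 55)/(37 - 51) ≡ 29/45 mod 59. 45⁻¹ ≡ 21 (mod 59) since 45·21 = 945 ≡ 1, so λ ≡ 19.
  x = λ² - 51 - 37 = 361 - 88 ≡ 37; y = λ·(51 - 37) - 55 ≡ 34. → (37, 34)
8P: (37, 34) + (37, 25): same x and y₁ ≡ -y₂, so the sum is ∞.
8P = ∞, so the order is 8.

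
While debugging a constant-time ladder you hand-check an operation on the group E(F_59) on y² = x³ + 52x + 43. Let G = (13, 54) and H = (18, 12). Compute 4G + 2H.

(4, 16)

First 4G:
Repeated addition: build up to 4G.
2G: tangent at (13, 54): λ = (3·13² + 52)/(2·54) ≡ 28/49. 49⁻¹ ≡ 53 (mod 59) since 49·53 = 2597 ≡ 1, so λ ≡ 28·53 ≡ 9.
  x = λ² - 13 - 13 = 81 - 26 ≡ 55; y = λ·(13 - 55) - 54 ≡ 40. → (55, 40)
3G: (55, 40) + (13, 54). λ = (54 - 40)/(13 - 55) ≡ 14/17 mod 59. 17⁻¹ ≡ 7 (mod 59) since 17·7 = 119 ≡ 1, so λ ≡ 39.
  x = λ² - 55 - 13 = 1521 - 68 ≡ 37; y = λ·(55 - 37) - 40 ≡ 13. → (37, 13)
4G: (37, 13) + (13, 54). λ = (54 - 13)/(13 - 37) ≡ 41/35 mod 59. 35⁻¹ ≡ 27 (mod 59) since 35·27 = 945 ≡ 1, so λ ≡ 45.
  x = λ² - 37 - 13 = 2025 - 50 ≡ 28; y = λ·(37 - 28) - 13 ≡ 38. → (28, 38)
4G = (28, 38).
Next 2H:
Repeated addition: build up to 2H.
2H: tangent at (18, 12): λ = (3·18² + 52)/(2·12) ≡ 21/24. 24⁻¹ ≡ 32 (mod 59) since 24·32 = 768 ≡ 1, so λ ≡ 21·32 ≡ 23.
  x = λ² - 18 - 18 = 529 - 36 ≡ 21; y = λ·(18 - 21) - 12 ≡ 37. → (21, 37)
2H = (21, 37).
Finally 4G + 2H:
(28, 38) + (21, 37). λ = (37 - 38)/(21 - 28) ≡ 58/52 mod 59. 52⁻¹ ≡ 42 (mod 59) since 52·42 = 2184 ≡ 1, so λ ≡ 17.
  x = λ² - 28 - 21 = 289 - 49 ≡ 4; y = λ·(28 - 4) - 38 ≡ 16. → (4, 16)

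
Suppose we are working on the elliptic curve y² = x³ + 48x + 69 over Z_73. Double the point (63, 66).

(36, 45)

tangent at (63, 66): λ = (3·63² + 48)/(2·66) ≡ 56/59. 59⁻¹ ≡ 26 (mod 73), so λ ≡ 56·26 ≡ 69.
  x = λ² - 63 - 63 = 4761 - 126 ≡ 36; y = λ·(63 - 36) - 66 ≡ 45. → (36, 45)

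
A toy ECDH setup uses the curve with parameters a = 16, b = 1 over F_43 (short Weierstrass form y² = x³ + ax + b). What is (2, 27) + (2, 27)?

tangent at (2, 27): λ = (3·2² + 16)/(2·27) ≡ 28/11. 11⁻¹ ≡ 4 (mod 43), so λ ≡ 28·4 ≡ 26.
  x = λ² - 2 - 2 = 676 - 4 ≡ 27; y = λ·(2 - 27) - 27 ≡ 11. → (27, 11)

(27, 11)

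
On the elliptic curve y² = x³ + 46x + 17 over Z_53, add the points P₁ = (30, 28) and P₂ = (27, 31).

(30, 28) + (27, 31). λ = (31 - 28)/(27 - 30) ≡ 3/50 mod 53. 50⁻¹ ≡ 35 (mod 53), so λ ≡ 52.
  x = λ² - 30 - 27 = 2704 - 57 ≡ 50; y = λ·(30 - 50) - 28 ≡ 45. → (50, 45)

(50, 45)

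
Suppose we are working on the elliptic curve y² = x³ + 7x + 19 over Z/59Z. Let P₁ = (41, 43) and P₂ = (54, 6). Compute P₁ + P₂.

(51, 49)

(41, 43) + (54, 6). λ = (6 - 43)/(54 - 41) ≡ 22/13 mod 59. 13⁻¹ ≡ 50 (mod 59), so λ ≡ 38.
  x = λ² - 41 - 54 = 1444 - 95 ≡ 51; y = λ·(41 - 51) - 43 ≡ 49. → (51, 49)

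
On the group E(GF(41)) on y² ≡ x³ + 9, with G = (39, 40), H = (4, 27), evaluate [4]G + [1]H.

First 4G:
Repeated addition: build up to 4G.
2G: tangent at (39, 40): λ = (3·39² + 0)/(2·40) ≡ 12/39. 39⁻¹ ≡ 20 (mod 41) since 39·20 = 780 ≡ 1, so λ ≡ 12·20 ≡ 35.
  x = λ² - 39 - 39 = 1225 - 78 ≡ 40; y = λ·(39 - 40) - 40 ≡ 7. → (40, 7)
3G: (40, 7) + (39, 40). λ = (40 - 7)/(39 - 40) ≡ 33/40 mod 41. 40⁻¹ ≡ 40 (mod 41) since 40·40 = 1600 ≡ 1, so λ ≡ 8.
  x = λ² - 40 - 39 = 64 - 79 ≡ 26; y = λ·(40 - 26) - 7 ≡ 23. → (26, 23)
4G: (26, 23) + (39, 40). λ = (40 - 23)/(39 - 26) ≡ 17/13 mod 41. 13⁻¹ ≡ 19 (mod 41), so λ ≡ 36.
  x = λ² - 26 - 39 = 1296 - 65 ≡ 1; y = λ·(26 - 1) - 23 ≡ 16. → (1, 16)
4G = (1, 16).
Finally 4G + H:
(1, 16) + (4, 27). λ = (27 - 16)/(4 - 1) ≡ 11/3 mod 41. 3⁻¹ ≡ 14 (mod 41), so λ ≡ 31.
  x = λ² - 1 - 4 = 961 - 5 ≡ 13; y = λ·(1 - 13) - 16 ≡ 22. → (13, 22)

(13, 22)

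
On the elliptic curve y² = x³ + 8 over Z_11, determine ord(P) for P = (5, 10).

2P: tangent at (5, 10): λ = (3·5² + 0)/(2·10) ≡ 9/9. 9⁻¹ ≡ 5 (mod 11), so λ ≡ 9·5 ≡ 1.
  x = λ² - 5 - 5 = 1 - 10 ≡ 2; y = λ·(5 - 2) - 10 ≡ 4. → (2, 4)
3P: (2, 4) + (5, 10). λ = (10 - 4)/(5 - 2) ≡ 6/3 mod 11. 3⁻¹ ≡ 4 (mod 11) since 3·4 = 12 ≡ 1, so λ ≡ 2.
  x = λ² - 2 - 5 = 4 - 7 ≡ 8; y = λ·(2 - 8) - 4 ≡ 6. → (8, 6)
4P: (8, 6) + (5, 10). λ = (10 - 6)/(5 - 8) ≡ 4/8 mod 11. 8⁻¹ ≡ 7 (mod 11), so λ ≡ 6.
  x = λ² - 8 - 5 = 36 - 13 ≡ 1; y = λ·(8 - 1) - 6 ≡ 3. → (1, 3)
5P: (1, 3) + (5, 10). λ = (10 - 3)/(5 - 1) ≡ 7/4 mod 11. 4⁻¹ ≡ 3 (mod 11) since 4·3 = 12 ≡ 1, so λ ≡ 10.
  x = λ² - 1 - 5 = 100 - 6 ≡ 6; y = λ·(1 - 6) - 3 ≡ 2. → (6, 2)
6P: (6, 2) + (5, 10). λ = (10 - 2)/(5 - 6) ≡ 8/10 mod 11. 10⁻¹ ≡ 10 (mod 11), so λ ≡ 3.
  x = λ² - 6 - 5 = 9 - 11 ≡ 9; y = λ·(6 - 9) - 2 ≡ 0. → (9, 0)
7P: (9, 0) + (5, 10). λ = (10 - 0)/(5 - 9) ≡ 10/7 mod 11. 7⁻¹ ≡ 8 (mod 11) since 7·8 = 56 ≡ 1, so λ ≡ 3.
  x = λ² - 9 - 5 = 9 - 14 ≡ 6; y = λ·(9 - 6) - 0 ≡ 9. → (6, 9)
8P: (6, 9) + (5, 10). λ = (10 - 9)/(5 - 6) ≡ 1/10 mod 11. 10⁻¹ ≡ 10 (mod 11) since 10·10 = 100 ≡ 1, so λ ≡ 10.
  x = λ² - 6 - 5 = 100 - 11 ≡ 1; y = λ·(6 - 1) - 9 ≡ 8. → (1, 8)
9P: (1, 8) + (5, 10). λ = (10 - 8)/(5 - 1) ≡ 2/4 mod 11. 4⁻¹ ≡ 3 (mod 11) since 4·3 = 12 ≡ 1, so λ ≡ 6.
  x = λ² - 1 - 5 = 36 - 6 ≡ 8; y = λ·(1 - 8) - 8 ≡ 5. → (8, 5)
10P: (8, 5) + (5, 10). λ = (10 - 5)/(5 - 8) ≡ 5/8 mod 11. 8⁻¹ ≡ 7 (mod 11) since 8·7 = 56 ≡ 1, so λ ≡ 2.
  x = λ² - 8 - 5 = 4 - 13 ≡ 2; y = λ·(8 - 2) - 5 ≡ 7. → (2, 7)
11P: (2, 7) + (5, 10). λ = (10 - 7)/(5 - 2) ≡ 3/3 mod 11. 3⁻¹ ≡ 4 (mod 11) since 3·4 = 12 ≡ 1, so λ ≡ 1.
  x = λ² - 2 - 5 = 1 - 7 ≡ 5; y = λ·(2 - 5) - 7 ≡ 1. → (5, 1)
12P: (5, 1) + (5, 10): same x and y₁ ≡ -y₂, so the sum is 𝒪.
12P = 𝒪, so the order is 12.

12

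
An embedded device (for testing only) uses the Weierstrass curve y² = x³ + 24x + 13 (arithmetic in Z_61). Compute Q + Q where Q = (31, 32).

(48, 26)

tangent at (31, 32): λ = (3·31² + 24)/(2·32) ≡ 40/3. 3⁻¹ ≡ 41 (mod 61) since 3·41 = 123 ≡ 1, so λ ≡ 40·41 ≡ 54.
  x = λ² - 31 - 31 = 2916 - 62 ≡ 48; y = λ·(31 - 48) - 32 ≡ 26. → (48, 26)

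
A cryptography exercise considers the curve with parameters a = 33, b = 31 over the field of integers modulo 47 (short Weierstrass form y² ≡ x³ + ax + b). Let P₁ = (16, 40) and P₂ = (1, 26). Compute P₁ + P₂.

(1, 21)

(16, 40) + (1, 26). λ = (26 - 40)/(1 - 16) ≡ 33/32 mod 47. 32⁻¹ ≡ 25 (mod 47) since 32·25 = 800 ≡ 1, so λ ≡ 26.
  x = λ² - 16 - 1 = 676 - 17 ≡ 1; y = λ·(16 - 1) - 40 ≡ 21. → (1, 21)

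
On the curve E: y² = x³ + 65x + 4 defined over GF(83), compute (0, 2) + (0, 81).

O

The two points share x = 0 and their y-coordinates satisfy 2 + 81 ≡ 0 (mod 83), so they are inverses. Their sum is ∞.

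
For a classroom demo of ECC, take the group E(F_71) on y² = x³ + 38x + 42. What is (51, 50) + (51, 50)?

(43, 32)

tangent at (51, 50): λ = (3·51² + 38)/(2·50) ≡ 31/29. 29⁻¹ ≡ 49 (mod 71) since 29·49 = 1421 ≡ 1, so λ ≡ 31·49 ≡ 28.
  x = λ² - 51 - 51 = 784 - 102 ≡ 43; y = λ·(51 - 43) - 50 ≡ 32. → (43, 32)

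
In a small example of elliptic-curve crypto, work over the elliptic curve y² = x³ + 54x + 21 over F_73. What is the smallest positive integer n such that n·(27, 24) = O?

4

2P: tangent at (27, 24): λ = (3·27² + 54)/(2·24) ≡ 51/48. 48⁻¹ ≡ 35 (mod 73), so λ ≡ 51·35 ≡ 33.
  x = λ² - 27 - 27 = 1089 - 54 ≡ 13; y = λ·(27 - 13) - 24 ≡ 0. → (13, 0)
3P: (13, 0) + (27, 24). λ = (24 - 0)/(27 - 13) ≡ 24/14 mod 73. 14⁻¹ ≡ 47 (mod 73), so λ ≡ 33.
  x = λ² - 13 - 27 = 1089 - 40 ≡ 27; y = λ·(13 - 27) - 0 ≡ 49. → (27, 49)
4P: (27, 49) + (27, 24): same x and y₁ ≡ -y₂, so the sum is O.
4P = O, so the order is 4.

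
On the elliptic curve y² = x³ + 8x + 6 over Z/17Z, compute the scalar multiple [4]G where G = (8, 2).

(5, 16)

Double-and-add on 4 = (100)₂. Start with G = (8, 2) for the leading 1-bit.
double: tangent at (8, 2): λ = (3·8² + 8)/(2·2) ≡ 13/4. 4⁻¹ ≡ 13 (mod 17) since 4·13 = 52 ≡ 1, so λ ≡ 13·13 ≡ 16.
  x = λ² - 8 - 8 = 256 - 16 ≡ 2; y = λ·(8 - 2) - 2 ≡ 9. → (2, 9)
double: tangent at (2, 9): λ = (3·2² + 8)/(2·9) ≡ 3/1. 1⁻¹ ≡ 1 (mod 17) since 1·1 = 1 ≡ 1, so λ ≡ 3·1 ≡ 3.
  x = λ² - 2 - 2 = 9 - 4 ≡ 5; y = λ·(2 - 5) - 9 ≡ 16. → (5, 16)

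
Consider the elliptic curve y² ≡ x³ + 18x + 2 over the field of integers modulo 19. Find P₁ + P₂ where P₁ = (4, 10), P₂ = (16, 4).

(4, 9)

(4, 10) + (16, 4). λ = (4 - 10)/(16 - 4) ≡ 13/12 mod 19. 12⁻¹ ≡ 8 (mod 19), so λ ≡ 9.
  x = λ² - 4 - 16 = 81 - 20 ≡ 4; y = λ·(4 - 4) - 10 ≡ 9. → (4, 9)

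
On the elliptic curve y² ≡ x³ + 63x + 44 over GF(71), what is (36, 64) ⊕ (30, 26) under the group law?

(53, 65)

(36, 64) + (30, 26). λ = (26 - 64)/(30 - 36) ≡ 33/65 mod 71. 65⁻¹ ≡ 59 (mod 71) since 65·59 = 3835 ≡ 1, so λ ≡ 30.
  x = λ² - 36 - 30 = 900 - 66 ≡ 53; y = λ·(36 - 53) - 64 ≡ 65. → (53, 65)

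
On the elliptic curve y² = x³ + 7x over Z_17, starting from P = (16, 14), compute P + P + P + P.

(16, 3)

Repeated addition: build up to 4P.
2P: tangent at (16, 14): λ = (3·16² + 7)/(2·14) ≡ 10/11. 11⁻¹ ≡ 14 (mod 17), so λ ≡ 10·14 ≡ 4.
  x = λ² - 16 - 16 = 16 - 32 ≡ 1; y = λ·(16 - 1) - 14 ≡ 12. → (1, 12)
3P: (1, 12) + (16, 14). λ = (14 - 12)/(16 - 1) ≡ 2/15 mod 17. 15⁻¹ ≡ 8 (mod 17), so λ ≡ 16.
  x = λ² - 1 - 16 = 256 - 17 ≡ 1; y = λ·(1 - 1) - 12 ≡ 5. → (1, 5)
4P: (1, 5) + (16, 14). λ = (14 - 5)/(16 - 1) ≡ 9/15 mod 17. 15⁻¹ ≡ 8 (mod 17) since 15·8 = 120 ≡ 1, so λ ≡ 4.
  x = λ² - 1 - 16 = 16 - 17 ≡ 16; y = λ·(1 - 16) - 5 ≡ 3. → (16, 3)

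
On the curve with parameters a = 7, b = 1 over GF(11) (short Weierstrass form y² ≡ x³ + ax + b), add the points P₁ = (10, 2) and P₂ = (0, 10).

(10, 2) + (0, 10). λ = (10 - 2)/(0 - 10) ≡ 8/1 mod 11. 1⁻¹ ≡ 1 (mod 11), so λ ≡ 8.
  x = λ² - 10 - 0 = 64 - 10 ≡ 10; y = λ·(10 - 10) - 2 ≡ 9. → (10, 9)

(10, 9)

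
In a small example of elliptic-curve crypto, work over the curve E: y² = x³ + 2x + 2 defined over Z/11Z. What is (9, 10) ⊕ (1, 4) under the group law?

(5, 4)

(9, 10) + (1, 4). λ = (4 - 10)/(1 - 9) ≡ 5/3 mod 11. 3⁻¹ ≡ 4 (mod 11) since 3·4 = 12 ≡ 1, so λ ≡ 9.
  x = λ² - 9 - 1 = 81 - 10 ≡ 5; y = λ·(9 - 5) - 10 ≡ 4. → (5, 4)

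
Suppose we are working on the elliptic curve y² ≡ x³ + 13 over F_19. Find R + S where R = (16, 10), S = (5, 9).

(9, 1)

(16, 10) + (5, 9). λ = (9 - 10)/(5 - 16) ≡ 18/8 mod 19. 8⁻¹ ≡ 12 (mod 19) since 8·12 = 96 ≡ 1, so λ ≡ 7.
  x = λ² - 16 - 5 = 49 - 21 ≡ 9; y = λ·(16 - 9) - 10 ≡ 1. → (9, 1)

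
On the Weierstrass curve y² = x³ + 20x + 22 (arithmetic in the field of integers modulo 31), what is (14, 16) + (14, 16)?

tangent at (14, 16): λ = (3·14² + 20)/(2·16) ≡ 19/1. 1⁻¹ ≡ 1 (mod 31) since 1·1 = 1 ≡ 1, so λ ≡ 19·1 ≡ 19.
  x = λ² - 14 - 14 = 361 - 28 ≡ 23; y = λ·(14 - 23) - 16 ≡ 30. → (23, 30)

(23, 30)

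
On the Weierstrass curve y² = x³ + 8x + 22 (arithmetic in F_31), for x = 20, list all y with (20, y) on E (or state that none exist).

none

x³ + 8x + 22 = 8182 ≡ 29 (mod 31).
29 is a non-residue mod 31; no y exists.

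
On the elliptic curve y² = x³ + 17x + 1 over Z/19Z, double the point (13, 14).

tangent at (13, 14): λ = (3·13² + 17)/(2·14) ≡ 11/9. 9⁻¹ ≡ 17 (mod 19) since 9·17 = 153 ≡ 1, so λ ≡ 11·17 ≡ 16.
  x = λ² - 13 - 13 = 256 - 26 ≡ 2; y = λ·(13 - 2) - 14 ≡ 10. → (2, 10)

(2, 10)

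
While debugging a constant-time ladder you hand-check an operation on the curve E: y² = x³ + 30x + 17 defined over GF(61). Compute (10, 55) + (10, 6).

The two points share x = 10 and their y-coordinates satisfy 55 + 6 ≡ 0 (mod 61), so they are inverses. Their sum is O.

O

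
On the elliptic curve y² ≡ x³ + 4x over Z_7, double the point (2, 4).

tangent at (2, 4): λ = (3·2² + 4)/(2·4) ≡ 2/1. 1⁻¹ ≡ 1 (mod 7), so λ ≡ 2·1 ≡ 2.
  x = λ² - 2 - 2 = 4 - 4 ≡ 0; y = λ·(2 - 0) - 4 ≡ 0. → (0, 0)

(0, 0)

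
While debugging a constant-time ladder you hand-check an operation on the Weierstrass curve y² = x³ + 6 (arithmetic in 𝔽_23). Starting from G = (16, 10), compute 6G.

O

Repeated addition: build up to 6G.
2G: tangent at (16, 10): λ = (3·16² + 0)/(2·10) ≡ 9/20. 20⁻¹ ≡ 15 (mod 23) since 20·15 = 300 ≡ 1, so λ ≡ 9·15 ≡ 20.
  x = λ² - 16 - 16 = 400 - 32 ≡ 0; y = λ·(16 - 0) - 10 ≡ 11. → (0, 11)
3G: (0, 11) + (16, 10). λ = (10 - 11)/(16 - 0) ≡ 22/16 mod 23. 16⁻¹ ≡ 13 (mod 23) since 16·13 = 208 ≡ 1, so λ ≡ 10.
  x = λ² - 0 - 16 = 100 - 16 ≡ 15; y = λ·(0 - 15) - 11 ≡ 0. → (15, 0)
4G: (15, 0) + (16, 10). λ = (10 - 0)/(16 - 15) ≡ 10/1 mod 23. 1⁻¹ ≡ 1 (mod 23), so λ ≡ 10.
  x = λ² - 15 - 16 = 100 - 31 ≡ 0; y = λ·(15 - 0) - 0 ≡ 12. → (0, 12)
5G: (0, 12) + (16, 10). λ = (10 - 12)/(16 - 0) ≡ 21/16 mod 23. 16⁻¹ ≡ 13 (mod 23) since 16·13 = 208 ≡ 1, so λ ≡ 20.
  x = λ² - 0 - 16 = 400 - 16 ≡ 16; y = λ·(0 - 16) - 12 ≡ 13. → (16, 13)
6G: (16, 13) + (16, 10): same x and y₁ ≡ -y₂, so the sum is the point at infinity.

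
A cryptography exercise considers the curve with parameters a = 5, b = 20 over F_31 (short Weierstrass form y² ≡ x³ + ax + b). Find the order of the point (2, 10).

2P: tangent at (2, 10): λ = (3·2² + 5)/(2·10) ≡ 17/20. 20⁻¹ ≡ 14 (mod 31), so λ ≡ 17·14 ≡ 21.
  x = λ² - 2 - 2 = 441 - 4 ≡ 3; y = λ·(2 - 3) - 10 ≡ 0. → (3, 0)
3P: (3, 0) + (2, 10). λ = (10 - 0)/(2 - 3) ≡ 10/30 mod 31. 30⁻¹ ≡ 30 (mod 31) since 30·30 = 900 ≡ 1, so λ ≡ 21.
  x = λ² - 3 - 2 = 441 - 5 ≡ 2; y = λ·(3 - 2) - 0 ≡ 21. → (2, 21)
4P: (2, 21) + (2, 10): same x and y₁ ≡ -y₂, so the sum is O.
4P = O, so the order is 4.

4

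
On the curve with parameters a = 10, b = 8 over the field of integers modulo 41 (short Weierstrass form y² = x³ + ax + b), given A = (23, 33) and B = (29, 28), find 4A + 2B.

First 4A:
Repeated addition: build up to 4A.
2A: tangent at (23, 33): λ = (3·23² + 10)/(2·33) ≡ 39/25. 25⁻¹ ≡ 23 (mod 41), so λ ≡ 39·23 ≡ 36.
  x = λ² - 23 - 23 = 1296 - 46 ≡ 20; y = λ·(23 - 20) - 33 ≡ 34. → (20, 34)
3A: (20, 34) + (23, 33). λ = (33 - 34)/(23 - 20) ≡ 40/3 mod 41. 3⁻¹ ≡ 14 (mod 41), so λ ≡ 27.
  x = λ² - 20 - 23 = 729 - 43 ≡ 30; y = λ·(20 - 30) - 34 ≡ 24. → (30, 24)
4A: (30, 24) + (23, 33). λ = (33 - 24)/(23 - 30) ≡ 9/34 mod 41. 34⁻¹ ≡ 35 (mod 41) since 34·35 = 1190 ≡ 1, so λ ≡ 28.
  x = λ² - 30 - 23 = 784 - 53 ≡ 34; y = λ·(30 - 34) - 24 ≡ 28. → (34, 28)
4A = (34, 28).
Next 2B:
Repeated addition: build up to 2B.
2B: tangent at (29, 28): λ = (3·29² + 10)/(2·28) ≡ 32/15. 15⁻¹ ≡ 11 (mod 41) since 15·11 = 165 ≡ 1, so λ ≡ 32·11 ≡ 24.
  x = λ² - 29 - 29 = 576 - 58 ≡ 26; y = λ·(29 - 26) - 28 ≡ 3. → (26, 3)
2B = (26, 3).
Finally 4A + 2B:
(34, 28) + (26, 3). λ = (3 - 28)/(26 - 34) ≡ 16/33 mod 41. 33⁻¹ ≡ 5 (mod 41), so λ ≡ 39.
  x = λ² - 34 - 26 = 1521 - 60 ≡ 26; y = λ·(34 - 26) - 28 ≡ 38. → (26, 38)

(26, 38)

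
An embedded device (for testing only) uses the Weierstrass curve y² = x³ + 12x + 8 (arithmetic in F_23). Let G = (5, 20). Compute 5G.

(3, 18)

Repeated addition: build up to 5G.
2G: tangent at (5, 20): λ = (3·5² + 12)/(2·20) ≡ 18/17. 17⁻¹ ≡ 19 (mod 23), so λ ≡ 18·19 ≡ 20.
  x = λ² - 5 - 5 = 400 - 10 ≡ 22; y = λ·(5 - 22) - 20 ≡ 8. → (22, 8)
3G: (22, 8) + (5, 20). λ = (20 - 8)/(5 - 22) ≡ 12/6 mod 23. 6⁻¹ ≡ 4 (mod 23) since 6·4 = 24 ≡ 1, so λ ≡ 2.
  x = λ² - 22 - 5 = 4 - 27 ≡ 0; y = λ·(22 - 0) - 8 ≡ 13. → (0, 13)
4G: (0, 13) + (5, 20). λ = (20 - 13)/(5 - 0) ≡ 7/5 mod 23. 5⁻¹ ≡ 14 (mod 23) since 5·14 = 70 ≡ 1, so λ ≡ 6.
  x = λ² - 0 - 5 = 36 - 5 ≡ 8; y = λ·(0 - 8) - 13 ≡ 8. → (8, 8)
5G: (8, 8) + (5, 20). λ = (20 - 8)/(5 - 8) ≡ 12/20 mod 23. 20⁻¹ ≡ 15 (mod 23) since 20·15 = 300 ≡ 1, so λ ≡ 19.
  x = λ² - 8 - 5 = 361 - 13 ≡ 3; y = λ·(8 - 3) - 8 ≡ 18. → (3, 18)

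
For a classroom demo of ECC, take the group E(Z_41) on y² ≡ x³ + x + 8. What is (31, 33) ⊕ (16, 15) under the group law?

(31, 33) + (16, 15). λ = (15 - 33)/(16 - 31) ≡ 23/26 mod 41. 26⁻¹ ≡ 30 (mod 41), so λ ≡ 34.
  x = λ² - 31 - 16 = 1156 - 47 ≡ 2; y = λ·(31 - 2) - 33 ≡ 10. → (2, 10)

(2, 10)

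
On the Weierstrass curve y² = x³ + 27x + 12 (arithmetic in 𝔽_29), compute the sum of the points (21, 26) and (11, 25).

(21, 26) + (11, 25). λ = (25 - 26)/(11 - 21) ≡ 28/19 mod 29. 19⁻¹ ≡ 26 (mod 29) since 19·26 = 494 ≡ 1, so λ ≡ 3.
  x = λ² - 21 - 11 = 9 - 32 ≡ 6; y = λ·(21 - 6) - 26 ≡ 19. → (6, 19)

(6, 19)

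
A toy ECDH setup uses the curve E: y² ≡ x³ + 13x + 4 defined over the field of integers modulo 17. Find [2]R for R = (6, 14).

(7, 9)

tangent at (6, 14): λ = (3·6² + 13)/(2·14) ≡ 2/11. 11⁻¹ ≡ 14 (mod 17), so λ ≡ 2·14 ≡ 11.
  x = λ² - 6 - 6 = 121 - 12 ≡ 7; y = λ·(6 - 7) - 14 ≡ 9. → (7, 9)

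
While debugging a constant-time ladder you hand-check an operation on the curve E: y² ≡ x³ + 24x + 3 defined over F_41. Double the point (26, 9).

(29, 18)

tangent at (26, 9): λ = (3·26² + 24)/(2·9) ≡ 2/18. 18⁻¹ ≡ 16 (mod 41), so λ ≡ 2·16 ≡ 32.
  x = λ² - 26 - 26 = 1024 - 52 ≡ 29; y = λ·(26 - 29) - 9 ≡ 18. → (29, 18)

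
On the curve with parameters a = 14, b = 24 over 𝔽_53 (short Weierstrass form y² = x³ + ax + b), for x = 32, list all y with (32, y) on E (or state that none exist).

x³ + 14x + 24 = 33240 ≡ 9 (mod 53).
Square roots of 9 mod 53: 3 and 50 (since 3² = 9 ≡ 9).

3, 50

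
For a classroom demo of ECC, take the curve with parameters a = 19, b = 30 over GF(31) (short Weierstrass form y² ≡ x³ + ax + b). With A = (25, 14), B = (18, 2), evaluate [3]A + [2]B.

First 3A:
Repeated addition: build up to 3A.
2A: tangent at (25, 14): λ = (3·25² + 19)/(2·14) ≡ 3/28. 28⁻¹ ≡ 10 (mod 31), so λ ≡ 3·10 ≡ 30.
  x = λ² - 25 - 25 = 900 - 50 ≡ 13; y = λ·(25 - 13) - 14 ≡ 5. → (13, 5)
3A: (13, 5) + (25, 14). λ = (14 - 5)/(25 - 13) ≡ 9/12 mod 31. 12⁻¹ ≡ 13 (mod 31), so λ ≡ 24.
  x = λ² - 13 - 25 = 576 - 38 ≡ 11; y = λ·(13 - 11) - 5 ≡ 12. → (11, 12)
3A = (11, 12).
Next 2B:
Repeated addition: build up to 2B.
2B: tangent at (18, 2): λ = (3·18² + 19)/(2·2) ≡ 30/4. 4⁻¹ ≡ 8 (mod 31) since 4·8 = 32 ≡ 1, so λ ≡ 30·8 ≡ 23.
  x = λ² - 18 - 18 = 529 - 36 ≡ 28; y = λ·(18 - 28) - 2 ≡ 16. → (28, 16)
2B = (28, 16).
Finally 3A + 2B:
(11, 12) + (28, 16). λ = (16 - 12)/(28 - 11) ≡ 4/17 mod 31. 17⁻¹ ≡ 11 (mod 31) since 17·11 = 187 ≡ 1, so λ ≡ 13.
  x = λ² - 11 - 28 = 169 - 39 ≡ 6; y = λ·(11 - 6) - 12 ≡ 22. → (6, 22)

(6, 22)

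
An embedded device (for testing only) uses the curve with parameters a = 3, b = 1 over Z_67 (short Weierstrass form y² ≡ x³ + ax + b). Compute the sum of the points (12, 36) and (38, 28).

(12, 36) + (38, 28). λ = (28 - 36)/(38 - 12) ≡ 59/26 mod 67. 26⁻¹ ≡ 49 (mod 67) since 26·49 = 1274 ≡ 1, so λ ≡ 10.
  x = λ² - 12 - 38 = 100 - 50 ≡ 50; y = λ·(12 - 50) - 36 ≡ 53. → (50, 53)

(50, 53)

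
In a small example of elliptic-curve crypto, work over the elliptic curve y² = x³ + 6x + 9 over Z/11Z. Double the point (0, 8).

(1, 4)

tangent at (0, 8): λ = (3·0² + 6)/(2·8) ≡ 6/5. 5⁻¹ ≡ 9 (mod 11) since 5·9 = 45 ≡ 1, so λ ≡ 6·9 ≡ 10.
  x = λ² - 0 - 0 = 100 - 0 ≡ 1; y = λ·(0 - 1) - 8 ≡ 4. → (1, 4)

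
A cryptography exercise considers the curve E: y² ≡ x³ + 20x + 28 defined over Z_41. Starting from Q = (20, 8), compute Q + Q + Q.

Repeated addition: build up to 3Q.
2Q: tangent at (20, 8): λ = (3·20² + 20)/(2·8) ≡ 31/16. 16⁻¹ ≡ 18 (mod 41), so λ ≡ 31·18 ≡ 25.
  x = λ² - 20 - 20 = 625 - 40 ≡ 11; y = λ·(20 - 11) - 8 ≡ 12. → (11, 12)
3Q: (11, 12) + (20, 8). λ = (8 - 12)/(20 - 11) ≡ 37/9 mod 41. 9⁻¹ ≡ 32 (mod 41), so λ ≡ 36.
  x = λ² - 11 - 20 = 1296 - 31 ≡ 35; y = λ·(11 - 35) - 12 ≡ 26. → (35, 26)

(35, 26)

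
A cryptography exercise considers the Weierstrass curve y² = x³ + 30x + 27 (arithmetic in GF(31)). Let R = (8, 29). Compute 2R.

tangent at (8, 29): λ = (3·8² + 30)/(2·29) ≡ 5/27. 27⁻¹ ≡ 23 (mod 31), so λ ≡ 5·23 ≡ 22.
  x = λ² - 8 - 8 = 484 - 16 ≡ 3; y = λ·(8 - 3) - 29 ≡ 19. → (3, 19)

(3, 19)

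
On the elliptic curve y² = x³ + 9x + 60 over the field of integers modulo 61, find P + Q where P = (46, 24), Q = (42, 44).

(46, 24) + (42, 44). λ = (44 - 24)/(42 - 46) ≡ 20/57 mod 61. 57⁻¹ ≡ 15 (mod 61) since 57·15 = 855 ≡ 1, so λ ≡ 56.
  x = λ² - 46 - 42 = 3136 - 88 ≡ 59; y = λ·(46 - 59) - 24 ≡ 41. → (59, 41)

(59, 41)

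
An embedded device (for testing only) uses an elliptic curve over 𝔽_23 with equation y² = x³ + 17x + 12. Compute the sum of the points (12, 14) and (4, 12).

(20, 7)

(12, 14) + (4, 12). λ = (12 - 14)/(4 - 12) ≡ 21/15 mod 23. 15⁻¹ ≡ 20 (mod 23), so λ ≡ 6.
  x = λ² - 12 - 4 = 36 - 16 ≡ 20; y = λ·(12 - 20) - 14 ≡ 7. → (20, 7)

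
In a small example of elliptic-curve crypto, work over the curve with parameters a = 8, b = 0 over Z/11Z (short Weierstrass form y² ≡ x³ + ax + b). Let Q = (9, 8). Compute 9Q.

Double-and-add on 9 = (1001)₂. Start with Q = (9, 8) for the leading 1-bit.
double: tangent at (9, 8): λ = (3·9² + 8)/(2·8) ≡ 9/5. 5⁻¹ ≡ 9 (mod 11), so λ ≡ 9·9 ≡ 4.
  x = λ² - 9 - 9 = 16 - 18 ≡ 9; y = λ·(9 - 9) - 8 ≡ 3. → (9, 3)
double: tangent at (9, 3): λ = (3·9² + 8)/(2·3) ≡ 9/6. 6⁻¹ ≡ 2 (mod 11), so λ ≡ 9·2 ≡ 7.
  x = λ² - 9 - 9 = 49 - 18 ≡ 9; y = λ·(9 - 9) - 3 ≡ 8. → (9, 8)
double: tangent at (9, 8): λ = (3·9² + 8)/(2·8) ≡ 9/5. 5⁻¹ ≡ 9 (mod 11), so λ ≡ 9·9 ≡ 4.
  x = λ² - 9 - 9 = 16 - 18 ≡ 9; y = λ·(9 - 9) - 8 ≡ 3. → (9, 3)
add Q: (9, 3) + (9, 8): same x and y₁ ≡ -y₂, so the sum is 𝒪.

O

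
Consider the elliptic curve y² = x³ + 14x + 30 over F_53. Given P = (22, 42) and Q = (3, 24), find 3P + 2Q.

(41, 28)

First 3P:
Repeated addition: build up to 3P.
2P: tangent at (22, 42): λ = (3·22² + 14)/(2·42) ≡ 35/31. 31⁻¹ ≡ 12 (mod 53), so λ ≡ 35·12 ≡ 49.
  x = λ² - 22 - 22 = 2401 - 44 ≡ 25; y = λ·(22 - 25) - 42 ≡ 23. → (25, 23)
3P: (25, 23) + (22, 42). λ = (42 - 23)/(22 - 25) ≡ 19/50 mod 53. 50⁻¹ ≡ 35 (mod 53), so λ ≡ 29.
  x = λ² - 25 - 22 = 841 - 47 ≡ 52; y = λ·(25 - 52) - 23 ≡ 42. → (52, 42)
3P = (52, 42).
Next 2Q:
Repeated addition: build up to 2Q.
2Q: tangent at (3, 24): λ = (3·3² + 14)/(2·24) ≡ 41/48. 48⁻¹ ≡ 21 (mod 53), so λ ≡ 41·21 ≡ 13.
  x = λ² - 3 - 3 = 169 - 6 ≡ 4; y = λ·(3 - 4) - 24 ≡ 16. → (4, 16)
2Q = (4, 16).
Finally 3P + 2Q:
(52, 42) + (4, 16). λ = (16 - 42)/(4 - 52) ≡ 27/5 mod 53. 5⁻¹ ≡ 32 (mod 53), so λ ≡ 16.
  x = λ² - 52 - 4 = 256 - 56 ≡ 41; y = λ·(52 - 41) - 42 ≡ 28. → (41, 28)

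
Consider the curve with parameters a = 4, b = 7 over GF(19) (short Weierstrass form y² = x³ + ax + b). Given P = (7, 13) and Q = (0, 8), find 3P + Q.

(16, 14)

First 3P:
Repeated addition: build up to 3P.
2P: tangent at (7, 13): λ = (3·7² + 4)/(2·13) ≡ 18/7. 7⁻¹ ≡ 11 (mod 19), so λ ≡ 18·11 ≡ 8.
  x = λ² - 7 - 7 = 64 - 14 ≡ 12; y = λ·(7 - 12) - 13 ≡ 4. → (12, 4)
3P: (12, 4) + (7, 13). λ = (13 - 4)/(7 - 12) ≡ 9/14 mod 19. 14⁻¹ ≡ 15 (mod 19) since 14·15 = 210 ≡ 1, so λ ≡ 2.
  x = λ² - 12 - 7 = 4 - 19 ≡ 4; y = λ·(12 - 4) - 4 ≡ 12. → (4, 12)
3P = (4, 12).
Finally 3P + Q:
(4, 12) + (0, 8). λ = (8 - 12)/(0 - 4) ≡ 15/15 mod 19. 15⁻¹ ≡ 14 (mod 19), so λ ≡ 1.
  x = λ² - 4 - 0 = 1 - 4 ≡ 16; y = λ·(4 - 16) - 12 ≡ 14. → (16, 14)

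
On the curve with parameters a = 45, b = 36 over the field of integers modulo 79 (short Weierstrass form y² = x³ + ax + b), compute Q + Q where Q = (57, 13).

(30, 74)

tangent at (57, 13): λ = (3·57² + 45)/(2·13) ≡ 75/26. 26⁻¹ ≡ 76 (mod 79), so λ ≡ 75·76 ≡ 12.
  x = λ² - 57 - 57 = 144 - 114 ≡ 30; y = λ·(57 - 30) - 13 ≡ 74. → (30, 74)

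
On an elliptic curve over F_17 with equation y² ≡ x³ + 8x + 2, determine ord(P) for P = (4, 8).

2P: tangent at (4, 8): λ = (3·4² + 8)/(2·8) ≡ 5/16. 16⁻¹ ≡ 16 (mod 17), so λ ≡ 5·16 ≡ 12.
  x = λ² - 4 - 4 = 144 - 8 ≡ 0; y = λ·(4 - 0) - 8 ≡ 6. → (0, 6)
3P: (0, 6) + (4, 8). λ = (8 - 6)/(4 - 0) ≡ 2/4 mod 17. 4⁻¹ ≡ 13 (mod 17), so λ ≡ 9.
  x = λ² - 0 - 4 = 81 - 4 ≡ 9; y = λ·(0 - 9) - 6 ≡ 15. → (9, 15)
4P: (9, 15) + (4, 8). λ = (8 - 15)/(4 - 9) ≡ 10/12 mod 17. 12⁻¹ ≡ 10 (mod 17), so λ ≡ 15.
  x = λ² - 9 - 4 = 225 - 13 ≡ 8; y = λ·(9 - 8) - 15 ≡ 0. → (8, 0)
5P: (8, 0) + (4, 8). λ = (8 - 0)/(4 - 8) ≡ 8/13 mod 17. 13⁻¹ ≡ 4 (mod 17), so λ ≡ 15.
  x = λ² - 8 - 4 = 225 - 12 ≡ 9; y = λ·(8 - 9) - 0 ≡ 2. → (9, 2)
6P: (9, 2) + (4, 8). λ = (8 - 2)/(4 - 9) ≡ 6/12 mod 17. 12⁻¹ ≡ 10 (mod 17) since 12·10 = 120 ≡ 1, so λ ≡ 9.
  x = λ² - 9 - 4 = 81 - 13 ≡ 0; y = λ·(9 - 0) - 2 ≡ 11. → (0, 11)
7P: (0, 11) + (4, 8). λ = (8 - 11)/(4 - 0) ≡ 14/4 mod 17. 4⁻¹ ≡ 13 (mod 17), so λ ≡ 12.
  x = λ² - 0 - 4 = 144 - 4 ≡ 4; y = λ·(0 - 4) - 11 ≡ 9. → (4, 9)
8P: (4, 9) + (4, 8): same x and y₁ ≡ -y₂, so the sum is ∞.
8P = ∞, so the order is 8.

8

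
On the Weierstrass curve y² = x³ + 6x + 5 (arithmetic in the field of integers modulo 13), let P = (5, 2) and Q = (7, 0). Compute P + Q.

(2, 8)

(5, 2) + (7, 0). λ = (0 - 2)/(7 - 5) ≡ 11/2 mod 13. 2⁻¹ ≡ 7 (mod 13) since 2·7 = 14 ≡ 1, so λ ≡ 12.
  x = λ² - 5 - 7 = 144 - 12 ≡ 2; y = λ·(5 - 2) - 2 ≡ 8. → (2, 8)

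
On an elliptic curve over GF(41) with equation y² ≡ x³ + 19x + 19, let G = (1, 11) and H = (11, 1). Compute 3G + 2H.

First 3G:
Repeated addition: build up to 3G.
2G: tangent at (1, 11): λ = (3·1² + 19)/(2·11) ≡ 22/22. 22⁻¹ ≡ 28 (mod 41), so λ ≡ 22·28 ≡ 1.
  x = λ² - 1 - 1 = 1 - 2 ≡ 40; y = λ·(1 - 40) - 11 ≡ 32. → (40, 32)
3G: (40, 32) + (1, 11). λ = (11 - 32)/(1 - 40) ≡ 20/2 mod 41. 2⁻¹ ≡ 21 (mod 41), so λ ≡ 10.
  x = λ² - 40 - 1 = 100 - 41 ≡ 18; y = λ·(40 - 18) - 32 ≡ 24. → (18, 24)
3G = (18, 24).
Next 2H:
Repeated addition: build up to 2H.
2H: tangent at (11, 1): λ = (3·11² + 19)/(2·1) ≡ 13/2. 2⁻¹ ≡ 21 (mod 41) since 2·21 = 42 ≡ 1, so λ ≡ 13·21 ≡ 27.
  x = λ² - 11 - 11 = 729 - 22 ≡ 10; y = λ·(11 - 10) - 1 ≡ 26. → (10, 26)
2H = (10, 26).
Finally 3G + 2H:
(18, 24) + (10, 26). λ = (26 - 24)/(10 - 18) ≡ 2/33 mod 41. 33⁻¹ ≡ 5 (mod 41), so λ ≡ 10.
  x = λ² - 18 - 10 = 100 - 28 ≡ 31; y = λ·(18 - 31) - 24 ≡ 10. → (31, 10)

(31, 10)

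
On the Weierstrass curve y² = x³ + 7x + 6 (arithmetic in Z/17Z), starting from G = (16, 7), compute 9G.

(15, 1)

Double-and-add on 9 = (1001)₂. Start with G = (16, 7) for the leading 1-bit.
double: tangent at (16, 7): λ = (3·16² + 7)/(2·7) ≡ 10/14. 14⁻¹ ≡ 11 (mod 17) since 14·11 = 154 ≡ 1, so λ ≡ 10·11 ≡ 8.
  x = λ² - 16 - 16 = 64 - 32 ≡ 15; y = λ·(16 - 15) - 7 ≡ 1. → (15, 1)
double: tangent at (15, 1): λ = (3·15² + 7)/(2·1) ≡ 2/2. 2⁻¹ ≡ 9 (mod 17) since 2·9 = 18 ≡ 1, so λ ≡ 2·9 ≡ 1.
  x = λ² - 15 - 15 = 1 - 30 ≡ 5; y = λ·(15 - 5) - 1 ≡ 9. → (5, 9)
double: tangent at (5, 9): λ = (3·5² + 7)/(2·9) ≡ 14/1. 1⁻¹ ≡ 1 (mod 17) since 1·1 = 1 ≡ 1, so λ ≡ 14·1 ≡ 14.
  x = λ² - 5 - 5 = 196 - 10 ≡ 16; y = λ·(5 - 16) - 9 ≡ 7. → (16, 7)
add G: tangent at (16, 7): λ = (3·16² + 7)/(2·7) ≡ 10/14. 14⁻¹ ≡ 11 (mod 17), so λ ≡ 10·11 ≡ 8.
  x = λ² - 16 - 16 = 64 - 32 ≡ 15; y = λ·(16 - 15) - 7 ≡ 1. → (15, 1)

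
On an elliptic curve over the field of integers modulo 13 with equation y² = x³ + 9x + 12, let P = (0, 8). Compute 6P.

Repeated addition: build up to 6P.
2P: tangent at (0, 8): λ = (3·0² + 9)/(2·8) ≡ 9/3. 3⁻¹ ≡ 9 (mod 13), so λ ≡ 9·9 ≡ 3.
  x = λ² - 0 - 0 = 9 - 0 ≡ 9; y = λ·(0 - 9) - 8 ≡ 4. → (9, 4)
3P: (9, 4) + (0, 8). λ = (8 - 4)/(0 - 9) ≡ 4/4 mod 13. 4⁻¹ ≡ 10 (mod 13), so λ ≡ 1.
  x = λ² - 9 - 0 = 1 - 9 ≡ 5; y = λ·(9 - 5) - 4 ≡ 0. → (5, 0)
4P: (5, 0) + (0, 8). λ = (8 - 0)/(0 - 5) ≡ 8/8 mod 13. 8⁻¹ ≡ 5 (mod 13), so λ ≡ 1.
  x = λ² - 5 - 0 = 1 - 5 ≡ 9; y = λ·(5 - 9) - 0 ≡ 9. → (9, 9)
5P: (9, 9) + (0, 8). λ = (8 - 9)/(0 - 9) ≡ 12/4 mod 13. 4⁻¹ ≡ 10 (mod 13), so λ ≡ 3.
  x = λ² - 9 - 0 = 9 - 9 ≡ 0; y = λ·(9 - 0) - 9 ≡ 5. → (0, 5)
6P: (0, 5) + (0, 8): same x and y₁ ≡ -y₂, so the sum is O.

O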